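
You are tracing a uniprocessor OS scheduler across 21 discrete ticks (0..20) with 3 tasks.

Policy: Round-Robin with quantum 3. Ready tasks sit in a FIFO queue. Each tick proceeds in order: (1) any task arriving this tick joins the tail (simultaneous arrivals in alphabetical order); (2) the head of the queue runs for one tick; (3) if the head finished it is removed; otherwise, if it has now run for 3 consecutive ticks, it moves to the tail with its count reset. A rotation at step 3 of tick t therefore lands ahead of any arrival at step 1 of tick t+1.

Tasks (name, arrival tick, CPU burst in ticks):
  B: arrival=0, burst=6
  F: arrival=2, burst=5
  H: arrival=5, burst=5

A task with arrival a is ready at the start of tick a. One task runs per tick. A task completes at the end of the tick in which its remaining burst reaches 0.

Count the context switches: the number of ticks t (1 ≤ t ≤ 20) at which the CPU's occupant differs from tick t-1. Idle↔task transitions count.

t=0: queue=[B] q_used=0 → run B
t=1: queue=[B] q_used=1 → run B
t=2: queue=[B,F] q_used=2 → run B
t=3: queue=[F,B] q_used=0 → run F
t=4: queue=[F,B] q_used=1 → run F
t=5: queue=[F,B,H] q_used=2 → run F
t=6: queue=[B,H,F] q_used=0 → run B
t=7: queue=[B,H,F] q_used=1 → run B
t=8: queue=[B,H,F] q_used=2 → run B
t=9: queue=[H,F] q_used=0 → run H
t=10: queue=[H,F] q_used=1 → run H
t=11: queue=[H,F] q_used=2 → run H
t=12: queue=[F,H] q_used=0 → run F
t=13: queue=[F,H] q_used=1 → run F
t=14: queue=[H] q_used=0 → run H
t=15: queue=[H] q_used=1 → run H
t=16: (idle)
t=17: (idle)
t=18: (idle)
t=19: (idle)
t=20: (idle)

context switches = 6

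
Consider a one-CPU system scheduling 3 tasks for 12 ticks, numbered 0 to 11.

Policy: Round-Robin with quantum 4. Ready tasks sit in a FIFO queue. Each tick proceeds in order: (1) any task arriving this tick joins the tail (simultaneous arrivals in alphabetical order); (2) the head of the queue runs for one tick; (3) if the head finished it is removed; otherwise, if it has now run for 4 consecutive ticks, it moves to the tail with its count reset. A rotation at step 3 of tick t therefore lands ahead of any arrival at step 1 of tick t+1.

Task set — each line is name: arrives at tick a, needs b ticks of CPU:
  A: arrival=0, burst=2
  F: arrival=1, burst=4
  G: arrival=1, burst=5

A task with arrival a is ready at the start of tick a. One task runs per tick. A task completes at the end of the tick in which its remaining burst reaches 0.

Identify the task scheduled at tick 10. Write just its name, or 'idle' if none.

running at tick 10 = G

t=0: queue=[A] q_used=0 → run A
t=1: queue=[A,F,G] q_used=1 → run A
t=2: queue=[F,G] q_used=0 → run F
t=3: queue=[F,G] q_used=1 → run F
t=4: queue=[F,G] q_used=2 → run F
t=5: queue=[F,G] q_used=3 → run F
t=6: queue=[G] q_used=0 → run G
t=7: queue=[G] q_used=1 → run G
t=8: queue=[G] q_used=2 → run G
t=9: queue=[G] q_used=3 → run G
t=10: queue=[G] q_used=0 → run G
t=11: (idle)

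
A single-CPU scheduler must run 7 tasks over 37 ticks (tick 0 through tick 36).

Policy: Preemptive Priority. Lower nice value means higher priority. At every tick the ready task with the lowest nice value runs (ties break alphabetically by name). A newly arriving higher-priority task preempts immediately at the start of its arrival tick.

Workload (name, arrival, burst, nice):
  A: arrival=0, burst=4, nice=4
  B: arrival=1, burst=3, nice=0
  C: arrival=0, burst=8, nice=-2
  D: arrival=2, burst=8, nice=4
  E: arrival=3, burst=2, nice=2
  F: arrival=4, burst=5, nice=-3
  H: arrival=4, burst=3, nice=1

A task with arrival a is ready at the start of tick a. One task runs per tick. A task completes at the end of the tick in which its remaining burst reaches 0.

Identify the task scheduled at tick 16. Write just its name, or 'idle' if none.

running at tick 16 = H

t=0: ready={A,C} → run C
t=1: ready={A,B,C} → run C
t=2: ready={A,B,C,D} → run C
t=3: ready={A,B,C,D,E} → run C
t=4: ready={A,B,C,D,E,F,H} → run F
t=5: ready={A,B,C,D,E,F,H} → run F
t=6: ready={A,B,C,D,E,F,H} → run F
t=7: ready={A,B,C,D,E,F,H} → run F
t=8: ready={A,B,C,D,E,F,H} → run F
t=9: ready={A,B,C,D,E,H} → run C
t=10: ready={A,B,C,D,E,H} → run C
t=11: ready={A,B,C,D,E,H} → run C
t=12: ready={A,B,C,D,E,H} → run C
t=13: ready={A,B,D,E,H} → run B
t=14: ready={A,B,D,E,H} → run B
t=15: ready={A,B,D,E,H} → run B
t=16: ready={A,D,E,H} → run H
t=17: ready={A,D,E,H} → run H
t=18: ready={A,D,E,H} → run H
t=19: ready={A,D,E} → run E
t=20: ready={A,D,E} → run E
t=21: ready={A,D} → run A
t=22: ready={A,D} → run A
t=23: ready={A,D} → run A
t=24: ready={A,D} → run A
t=25: ready={D} → run D
t=26: ready={D} → run D
t=27: ready={D} → run D
t=28: ready={D} → run D
t=29: ready={D} → run D
t=30: ready={D} → run D
t=31: ready={D} → run D
t=32: ready={D} → run D
t=33: (idle)
t=34: (idle)
t=35: (idle)
t=36: (idle)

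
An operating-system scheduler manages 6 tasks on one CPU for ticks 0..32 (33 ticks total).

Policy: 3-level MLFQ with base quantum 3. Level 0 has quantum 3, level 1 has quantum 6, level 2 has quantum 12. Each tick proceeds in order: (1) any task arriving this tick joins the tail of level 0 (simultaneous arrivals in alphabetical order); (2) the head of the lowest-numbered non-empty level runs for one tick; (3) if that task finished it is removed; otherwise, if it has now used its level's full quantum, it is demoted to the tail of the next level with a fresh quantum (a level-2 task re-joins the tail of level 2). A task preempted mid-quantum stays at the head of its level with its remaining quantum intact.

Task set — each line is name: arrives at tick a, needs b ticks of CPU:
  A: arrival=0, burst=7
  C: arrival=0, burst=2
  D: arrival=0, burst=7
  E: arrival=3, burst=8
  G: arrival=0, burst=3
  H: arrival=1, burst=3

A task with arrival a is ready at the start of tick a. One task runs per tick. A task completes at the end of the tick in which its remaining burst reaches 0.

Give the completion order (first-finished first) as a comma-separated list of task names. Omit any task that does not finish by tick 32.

completion order = C, G, H, A, D, E

t=0: L0/L1/L2 = ACDG/-/- → run A
t=1: L0/L1/L2 = ACDGH/-/- → run A
t=2: L0/L1/L2 = ACDGH/-/- → run A
t=3: L0/L1/L2 = CDGHE/A/- → run C
t=4: L0/L1/L2 = CDGHE/A/- → run C
t=5: L0/L1/L2 = DGHE/A/- → run D
t=6: L0/L1/L2 = DGHE/A/- → run D
t=7: L0/L1/L2 = DGHE/A/- → run D
t=8: L0/L1/L2 = GHE/AD/- → run G
t=9: L0/L1/L2 = GHE/AD/- → run G
t=10: L0/L1/L2 = GHE/AD/- → run G
t=11: L0/L1/L2 = HE/AD/- → run H
t=12: L0/L1/L2 = HE/AD/- → run H
t=13: L0/L1/L2 = HE/AD/- → run H
t=14: L0/L1/L2 = E/AD/- → run E
t=15: L0/L1/L2 = E/AD/- → run E
t=16: L0/L1/L2 = E/AD/- → run E
t=17: L0/L1/L2 = -/ADE/- → run A
t=18: L0/L1/L2 = -/ADE/- → run A
t=19: L0/L1/L2 = -/ADE/- → run A
t=20: L0/L1/L2 = -/ADE/- → run A
t=21: L0/L1/L2 = -/DE/- → run D
t=22: L0/L1/L2 = -/DE/- → run D
t=23: L0/L1/L2 = -/DE/- → run D
t=24: L0/L1/L2 = -/DE/- → run D
t=25: L0/L1/L2 = -/E/- → run E
t=26: L0/L1/L2 = -/E/- → run E
t=27: L0/L1/L2 = -/E/- → run E
t=28: L0/L1/L2 = -/E/- → run E
t=29: L0/L1/L2 = -/E/- → run E
t=30: (idle)
t=31: (idle)
t=32: (idle)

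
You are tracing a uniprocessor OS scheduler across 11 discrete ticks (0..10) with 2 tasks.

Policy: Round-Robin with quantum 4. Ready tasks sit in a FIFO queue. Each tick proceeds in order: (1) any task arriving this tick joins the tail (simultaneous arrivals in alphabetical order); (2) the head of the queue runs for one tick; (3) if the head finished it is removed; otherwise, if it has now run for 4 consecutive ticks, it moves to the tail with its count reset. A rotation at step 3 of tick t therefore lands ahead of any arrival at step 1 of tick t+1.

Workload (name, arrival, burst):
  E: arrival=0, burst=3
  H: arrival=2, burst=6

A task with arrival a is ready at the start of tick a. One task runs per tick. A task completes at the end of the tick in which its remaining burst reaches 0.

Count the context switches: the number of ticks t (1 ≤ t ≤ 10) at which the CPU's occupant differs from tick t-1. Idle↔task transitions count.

t=0: queue=[E] q_used=0 → run E
t=1: queue=[E] q_used=1 → run E
t=2: queue=[E,H] q_used=2 → run E
t=3: queue=[H] q_used=0 → run H
t=4: queue=[H] q_used=1 → run H
t=5: queue=[H] q_used=2 → run H
t=6: queue=[H] q_used=3 → run H
t=7: queue=[H] q_used=0 → run H
t=8: queue=[H] q_used=1 → run H
t=9: (idle)
t=10: (idle)

context switches = 2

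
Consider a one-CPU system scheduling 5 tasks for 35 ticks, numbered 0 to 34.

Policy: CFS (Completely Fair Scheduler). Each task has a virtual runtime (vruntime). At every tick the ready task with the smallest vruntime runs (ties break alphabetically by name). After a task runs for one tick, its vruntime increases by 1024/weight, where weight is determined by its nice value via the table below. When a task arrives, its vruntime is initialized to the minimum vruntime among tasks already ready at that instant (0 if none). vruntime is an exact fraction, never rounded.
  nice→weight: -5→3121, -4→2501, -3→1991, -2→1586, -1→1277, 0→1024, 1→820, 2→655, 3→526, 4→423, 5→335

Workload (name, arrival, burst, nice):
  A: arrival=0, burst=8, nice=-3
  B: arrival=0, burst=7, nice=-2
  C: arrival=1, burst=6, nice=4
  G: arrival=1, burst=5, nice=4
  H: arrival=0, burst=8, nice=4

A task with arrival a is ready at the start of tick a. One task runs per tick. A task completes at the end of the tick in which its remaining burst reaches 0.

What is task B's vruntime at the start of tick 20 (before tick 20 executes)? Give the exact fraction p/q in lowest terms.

vruntime(B, start of tick 20) = 3072/793

t=0: vr[A=0 B=0 H=0] → run A
t=1: vr[A=1024/1991 B=0 C=0 G=0 H=0] → run B
t=2: vr[A=1024/1991 B=512/793 C=0 G=0 H=0] → run C
t=3: vr[A=1024/1991 B=512/793 C=1024/423 G=0 H=0] → run G
t=4: vr[A=1024/1991 B=512/793 C=1024/423 G=1024/423 H=0] → run H
t=5: vr[A=1024/1991 B=512/793 C=1024/423 G=1024/423 H=1024/423] → run A
t=6: vr[A=2048/1991 B=512/793 C=1024/423 G=1024/423 H=1024/423] → run B
t=7: vr[A=2048/1991 B=1024/793 C=1024/423 G=1024/423 H=1024/423] → run A
t=8: vr[A=3072/1991 B=1024/793 C=1024/423 G=1024/423 H=1024/423] → run B
t=9: vr[A=3072/1991 B=1536/793 C=1024/423 G=1024/423 H=1024/423] → run A
t=10: vr[A=4096/1991 B=1536/793 C=1024/423 G=1024/423 H=1024/423] → run B
t=11: vr[A=4096/1991 B=2048/793 C=1024/423 G=1024/423 H=1024/423] → run A
t=12: vr[A=5120/1991 B=2048/793 C=1024/423 G=1024/423 H=1024/423] → run C
t=13: vr[A=5120/1991 B=2048/793 C=2048/423 G=1024/423 H=1024/423] → run G
t=14: vr[A=5120/1991 B=2048/793 C=2048/423 G=2048/423 H=1024/423] → run H
t=15: vr[A=5120/1991 B=2048/793 C=2048/423 G=2048/423 H=2048/423] → run A
t=16: vr[A=6144/1991 B=2048/793 C=2048/423 G=2048/423 H=2048/423] → run B
t=17: vr[A=6144/1991 B=2560/793 C=2048/423 G=2048/423 H=2048/423] → run A
t=18: vr[A=7168/1991 B=2560/793 C=2048/423 G=2048/423 H=2048/423] → run B
t=19: vr[A=7168/1991 B=3072/793 C=2048/423 G=2048/423 H=2048/423] → run A
t=20: vr[B=3072/793 C=2048/423 G=2048/423 H=2048/423] → run B
t=21: vr[C=2048/423 G=2048/423 H=2048/423] → run C
t=22: vr[C=1024/141 G=2048/423 H=2048/423] → run G
t=23: vr[C=1024/141 G=1024/141 H=2048/423] → run H
t=24: vr[C=1024/141 G=1024/141 H=1024/141] → run C
t=25: vr[C=4096/423 G=1024/141 H=1024/141] → run G
t=26: vr[C=4096/423 G=4096/423 H=1024/141] → run H
t=27: vr[C=4096/423 G=4096/423 H=4096/423] → run C
t=28: vr[C=5120/423 G=4096/423 H=4096/423] → run G
t=29: vr[C=5120/423 H=4096/423] → run H
t=30: vr[C=5120/423 H=5120/423] → run C
t=31: vr[H=5120/423] → run H
t=32: vr[H=2048/141] → run H
t=33: vr[H=7168/423] → run H
t=34: (idle)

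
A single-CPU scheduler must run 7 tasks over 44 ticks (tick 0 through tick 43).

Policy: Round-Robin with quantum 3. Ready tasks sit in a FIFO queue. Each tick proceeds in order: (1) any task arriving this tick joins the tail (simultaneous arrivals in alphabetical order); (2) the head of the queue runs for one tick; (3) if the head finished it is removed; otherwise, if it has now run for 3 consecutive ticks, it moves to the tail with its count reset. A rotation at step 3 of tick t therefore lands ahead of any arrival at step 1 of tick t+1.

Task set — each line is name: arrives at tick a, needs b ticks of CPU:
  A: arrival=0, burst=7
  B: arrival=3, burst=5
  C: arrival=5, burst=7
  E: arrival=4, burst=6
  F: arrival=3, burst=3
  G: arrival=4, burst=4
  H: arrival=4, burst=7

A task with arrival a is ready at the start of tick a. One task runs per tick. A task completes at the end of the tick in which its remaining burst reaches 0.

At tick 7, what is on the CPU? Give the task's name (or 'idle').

t=0: queue=[A] q_used=0 → run A
t=1: queue=[A] q_used=1 → run A
t=2: queue=[A] q_used=2 → run A
t=3: queue=[A,B,F] q_used=0 → run A
t=4: queue=[A,B,F,E,G,H] q_used=1 → run A
t=5: queue=[A,B,F,E,G,H,C] q_used=2 → run A
t=6: queue=[B,F,E,G,H,C,A] q_used=0 → run B
t=7: queue=[B,F,E,G,H,C,A] q_used=1 → run B
t=8: queue=[B,F,E,G,H,C,A] q_used=2 → run B
t=9: queue=[F,E,G,H,C,A,B] q_used=0 → run F
t=10: queue=[F,E,G,H,C,A,B] q_used=1 → run F
t=11: queue=[F,E,G,H,C,A,B] q_used=2 → run F
t=12: queue=[E,G,H,C,A,B] q_used=0 → run E
t=13: queue=[E,G,H,C,A,B] q_used=1 → run E
t=14: queue=[E,G,H,C,A,B] q_used=2 → run E
t=15: queue=[G,H,C,A,B,E] q_used=0 → run G
t=16: queue=[G,H,C,A,B,E] q_used=1 → run G
t=17: queue=[G,H,C,A,B,E] q_used=2 → run G
t=18: queue=[H,C,A,B,E,G] q_used=0 → run H
t=19: queue=[H,C,A,B,E,G] q_used=1 → run H
t=20: queue=[H,C,A,B,E,G] q_used=2 → run H
t=21: queue=[C,A,B,E,G,H] q_used=0 → run C
t=22: queue=[C,A,B,E,G,H] q_used=1 → run C
t=23: queue=[C,A,B,E,G,H] q_used=2 → run C
t=24: queue=[A,B,E,G,H,C] q_used=0 → run A
t=25: queue=[B,E,G,H,C] q_used=0 → run B
t=26: queue=[B,E,G,H,C] q_used=1 → run B
t=27: queue=[E,G,H,C] q_used=0 → run E
t=28: queue=[E,G,H,C] q_used=1 → run E
t=29: queue=[E,G,H,C] q_used=2 → run E
t=30: queue=[G,H,C] q_used=0 → run G
t=31: queue=[H,C] q_used=0 → run H
t=32: queue=[H,C] q_used=1 → run H
t=33: queue=[H,C] q_used=2 → run H
t=34: queue=[C,H] q_used=0 → run C
t=35: queue=[C,H] q_used=1 → run C
t=36: queue=[C,H] q_used=2 → run C
t=37: queue=[H,C] q_used=0 → run H
t=38: queue=[C] q_used=0 → run C
t=39: (idle)
t=40: (idle)
t=41: (idle)
t=42: (idle)
t=43: (idle)

running at tick 7 = B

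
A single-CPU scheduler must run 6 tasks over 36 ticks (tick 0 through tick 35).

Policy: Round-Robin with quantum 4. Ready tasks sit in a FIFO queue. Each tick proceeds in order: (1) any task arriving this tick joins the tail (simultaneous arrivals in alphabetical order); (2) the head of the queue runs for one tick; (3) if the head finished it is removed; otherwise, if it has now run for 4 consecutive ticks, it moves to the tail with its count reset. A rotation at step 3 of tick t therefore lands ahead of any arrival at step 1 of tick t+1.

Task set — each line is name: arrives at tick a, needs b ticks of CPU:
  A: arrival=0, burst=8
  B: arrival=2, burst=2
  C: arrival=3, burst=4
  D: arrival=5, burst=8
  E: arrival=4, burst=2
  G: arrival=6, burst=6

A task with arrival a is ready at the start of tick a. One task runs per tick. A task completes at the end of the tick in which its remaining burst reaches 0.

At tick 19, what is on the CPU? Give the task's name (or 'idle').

running at tick 19 = D

t=0: queue=[A] q_used=0 → run A
t=1: queue=[A] q_used=1 → run A
t=2: queue=[A,B] q_used=2 → run A
t=3: queue=[A,B,C] q_used=3 → run A
t=4: queue=[B,C,A,E] q_used=0 → run B
t=5: queue=[B,C,A,E,D] q_used=1 → run B
t=6: queue=[C,A,E,D,G] q_used=0 → run C
t=7: queue=[C,A,E,D,G] q_used=1 → run C
t=8: queue=[C,A,E,D,G] q_used=2 → run C
t=9: queue=[C,A,E,D,G] q_used=3 → run C
t=10: queue=[A,E,D,G] q_used=0 → run A
t=11: queue=[A,E,D,G] q_used=1 → run A
t=12: queue=[A,E,D,G] q_used=2 → run A
t=13: queue=[A,E,D,G] q_used=3 → run A
t=14: queue=[E,D,G] q_used=0 → run E
t=15: queue=[E,D,G] q_used=1 → run E
t=16: queue=[D,G] q_used=0 → run D
t=17: queue=[D,G] q_used=1 → run D
t=18: queue=[D,G] q_used=2 → run D
t=19: queue=[D,G] q_used=3 → run D
t=20: queue=[G,D] q_used=0 → run G
t=21: queue=[G,D] q_used=1 → run G
t=22: queue=[G,D] q_used=2 → run G
t=23: queue=[G,D] q_used=3 → run G
t=24: queue=[D,G] q_used=0 → run D
t=25: queue=[D,G] q_used=1 → run D
t=26: queue=[D,G] q_used=2 → run D
t=27: queue=[D,G] q_used=3 → run D
t=28: queue=[G] q_used=0 → run G
t=29: queue=[G] q_used=1 → run G
t=30: (idle)
t=31: (idle)
t=32: (idle)
t=33: (idle)
t=34: (idle)
t=35: (idle)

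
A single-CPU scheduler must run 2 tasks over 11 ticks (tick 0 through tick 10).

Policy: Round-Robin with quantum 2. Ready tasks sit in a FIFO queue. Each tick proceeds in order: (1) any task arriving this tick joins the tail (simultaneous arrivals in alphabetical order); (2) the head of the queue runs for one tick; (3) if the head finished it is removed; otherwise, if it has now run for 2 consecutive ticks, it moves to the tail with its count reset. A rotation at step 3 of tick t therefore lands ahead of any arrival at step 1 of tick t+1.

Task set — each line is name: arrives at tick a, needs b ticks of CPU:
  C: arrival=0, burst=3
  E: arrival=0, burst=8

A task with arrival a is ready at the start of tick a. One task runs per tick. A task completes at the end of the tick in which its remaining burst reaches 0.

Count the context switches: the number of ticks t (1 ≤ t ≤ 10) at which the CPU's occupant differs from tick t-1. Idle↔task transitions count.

context switches = 3

t=0: queue=[C,E] q_used=0 → run C
t=1: queue=[C,E] q_used=1 → run C
t=2: queue=[E,C] q_used=0 → run E
t=3: queue=[E,C] q_used=1 → run E
t=4: queue=[C,E] q_used=0 → run C
t=5: queue=[E] q_used=0 → run E
t=6: queue=[E] q_used=1 → run E
t=7: queue=[E] q_used=0 → run E
t=8: queue=[E] q_used=1 → run E
t=9: queue=[E] q_used=0 → run E
t=10: queue=[E] q_used=1 → run E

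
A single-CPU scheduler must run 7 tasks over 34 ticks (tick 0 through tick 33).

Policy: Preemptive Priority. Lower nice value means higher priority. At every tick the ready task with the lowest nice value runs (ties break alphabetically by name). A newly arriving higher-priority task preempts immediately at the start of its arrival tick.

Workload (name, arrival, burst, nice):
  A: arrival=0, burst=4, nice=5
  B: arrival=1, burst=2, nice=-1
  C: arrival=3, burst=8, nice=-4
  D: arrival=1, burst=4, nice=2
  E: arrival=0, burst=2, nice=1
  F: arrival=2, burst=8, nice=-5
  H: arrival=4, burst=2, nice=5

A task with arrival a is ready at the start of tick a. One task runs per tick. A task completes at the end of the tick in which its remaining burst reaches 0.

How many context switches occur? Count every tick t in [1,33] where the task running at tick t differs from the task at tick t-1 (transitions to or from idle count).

t=0: ready={A,E} → run E
t=1: ready={A,B,D,E} → run B
t=2: ready={A,B,D,E,F} → run F
t=3: ready={A,B,C,D,E,F} → run F
t=4: ready={A,B,C,D,E,F,H} → run F
t=5: ready={A,B,C,D,E,F,H} → run F
t=6: ready={A,B,C,D,E,F,H} → run F
t=7: ready={A,B,C,D,E,F,H} → run F
t=8: ready={A,B,C,D,E,F,H} → run F
t=9: ready={A,B,C,D,E,F,H} → run F
t=10: ready={A,B,C,D,E,H} → run C
t=11: ready={A,B,C,D,E,H} → run C
t=12: ready={A,B,C,D,E,H} → run C
t=13: ready={A,B,C,D,E,H} → run C
t=14: ready={A,B,C,D,E,H} → run C
t=15: ready={A,B,C,D,E,H} → run C
t=16: ready={A,B,C,D,E,H} → run C
t=17: ready={A,B,C,D,E,H} → run C
t=18: ready={A,B,D,E,H} → run B
t=19: ready={A,D,E,H} → run E
t=20: ready={A,D,H} → run D
t=21: ready={A,D,H} → run D
t=22: ready={A,D,H} → run D
t=23: ready={A,D,H} → run D
t=24: ready={A,H} → run A
t=25: ready={A,H} → run A
t=26: ready={A,H} → run A
t=27: ready={A,H} → run A
t=28: ready={H} → run H
t=29: ready={H} → run H
t=30: (idle)
t=31: (idle)
t=32: (idle)
t=33: (idle)

context switches = 9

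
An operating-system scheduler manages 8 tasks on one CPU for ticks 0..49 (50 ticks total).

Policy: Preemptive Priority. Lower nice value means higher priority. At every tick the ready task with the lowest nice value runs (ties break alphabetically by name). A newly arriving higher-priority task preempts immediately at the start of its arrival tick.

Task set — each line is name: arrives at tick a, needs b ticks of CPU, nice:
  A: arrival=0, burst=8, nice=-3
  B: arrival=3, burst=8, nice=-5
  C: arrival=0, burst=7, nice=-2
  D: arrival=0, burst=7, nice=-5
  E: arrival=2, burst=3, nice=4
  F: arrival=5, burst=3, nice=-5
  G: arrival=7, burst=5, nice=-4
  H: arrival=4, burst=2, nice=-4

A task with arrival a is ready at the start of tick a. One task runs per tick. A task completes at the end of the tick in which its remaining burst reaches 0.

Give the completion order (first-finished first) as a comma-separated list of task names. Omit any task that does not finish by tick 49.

completion order = B, D, F, G, H, A, C, E

t=0: ready={A,C,D} → run D
t=1: ready={A,C,D} → run D
t=2: ready={A,C,D,E} → run D
t=3: ready={A,B,C,D,E} → run B
t=4: ready={A,B,C,D,E,H} → run B
t=5: ready={A,B,C,D,E,F,H} → run B
t=6: ready={A,B,C,D,E,F,H} → run B
t=7: ready={A,B,C,D,E,F,G,H} → run B
t=8: ready={A,B,C,D,E,F,G,H} → run B
t=9: ready={A,B,C,D,E,F,G,H} → run B
t=10: ready={A,B,C,D,E,F,G,H} → run B
t=11: ready={A,C,D,E,F,G,H} → run D
t=12: ready={A,C,D,E,F,G,H} → run D
t=13: ready={A,C,D,E,F,G,H} → run D
t=14: ready={A,C,D,E,F,G,H} → run D
t=15: ready={A,C,E,F,G,H} → run F
t=16: ready={A,C,E,F,G,H} → run F
t=17: ready={A,C,E,F,G,H} → run F
t=18: ready={A,C,E,G,H} → run G
t=19: ready={A,C,E,G,H} → run G
t=20: ready={A,C,E,G,H} → run G
t=21: ready={A,C,E,G,H} → run G
t=22: ready={A,C,E,G,H} → run G
t=23: ready={A,C,E,H} → run H
t=24: ready={A,C,E,H} → run H
t=25: ready={A,C,E} → run A
t=26: ready={A,C,E} → run A
t=27: ready={A,C,E} → run A
t=28: ready={A,C,E} → run A
t=29: ready={A,C,E} → run A
t=30: ready={A,C,E} → run A
t=31: ready={A,C,E} → run A
t=32: ready={A,C,E} → run A
t=33: ready={C,E} → run C
t=34: ready={C,E} → run C
t=35: ready={C,E} → run C
t=36: ready={C,E} → run C
t=37: ready={C,E} → run C
t=38: ready={C,E} → run C
t=39: ready={C,E} → run C
t=40: ready={E} → run E
t=41: ready={E} → run E
t=42: ready={E} → run E
t=43: (idle)
t=44: (idle)
t=45: (idle)
t=46: (idle)
t=47: (idle)
t=48: (idle)
t=49: (idle)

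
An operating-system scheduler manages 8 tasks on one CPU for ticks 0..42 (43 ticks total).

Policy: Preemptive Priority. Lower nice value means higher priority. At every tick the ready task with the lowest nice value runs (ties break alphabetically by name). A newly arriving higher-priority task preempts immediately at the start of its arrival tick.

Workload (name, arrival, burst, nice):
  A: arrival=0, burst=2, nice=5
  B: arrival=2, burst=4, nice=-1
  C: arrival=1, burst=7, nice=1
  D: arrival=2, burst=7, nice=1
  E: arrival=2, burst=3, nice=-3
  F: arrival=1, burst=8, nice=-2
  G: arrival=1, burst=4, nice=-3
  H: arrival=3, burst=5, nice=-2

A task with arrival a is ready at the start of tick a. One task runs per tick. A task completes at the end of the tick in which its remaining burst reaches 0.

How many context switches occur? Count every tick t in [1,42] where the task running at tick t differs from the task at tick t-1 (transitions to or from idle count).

context switches = 10

t=0: ready={A} → run A
t=1: ready={A,C,F,G} → run G
t=2: ready={A,B,C,D,E,F,G} → run E
t=3: ready={A,B,C,D,E,F,G,H} → run E
t=4: ready={A,B,C,D,E,F,G,H} → run E
t=5: ready={A,B,C,D,F,G,H} → run G
t=6: ready={A,B,C,D,F,G,H} → run G
t=7: ready={A,B,C,D,F,G,H} → run G
t=8: ready={A,B,C,D,F,H} → run F
t=9: ready={A,B,C,D,F,H} → run F
t=10: ready={A,B,C,D,F,H} → run F
t=11: ready={A,B,C,D,F,H} → run F
t=12: ready={A,B,C,D,F,H} → run F
t=13: ready={A,B,C,D,F,H} → run F
t=14: ready={A,B,C,D,F,H} → run F
t=15: ready={A,B,C,D,F,H} → run F
t=16: ready={A,B,C,D,H} → run H
t=17: ready={A,B,C,D,H} → run H
t=18: ready={A,B,C,D,H} → run H
t=19: ready={A,B,C,D,H} → run H
t=20: ready={A,B,C,D,H} → run H
t=21: ready={A,B,C,D} → run B
t=22: ready={A,B,C,D} → run B
t=23: ready={A,B,C,D} → run B
t=24: ready={A,B,C,D} → run B
t=25: ready={A,C,D} → run C
t=26: ready={A,C,D} → run C
t=27: ready={A,C,D} → run C
t=28: ready={A,C,D} → run C
t=29: ready={A,C,D} → run C
t=30: ready={A,C,D} → run C
t=31: ready={A,C,D} → run C
t=32: ready={A,D} → run D
t=33: ready={A,D} → run D
t=34: ready={A,D} → run D
t=35: ready={A,D} → run D
t=36: ready={A,D} → run D
t=37: ready={A,D} → run D
t=38: ready={A,D} → run D
t=39: ready={A} → run A
t=40: (idle)
t=41: (idle)
t=42: (idle)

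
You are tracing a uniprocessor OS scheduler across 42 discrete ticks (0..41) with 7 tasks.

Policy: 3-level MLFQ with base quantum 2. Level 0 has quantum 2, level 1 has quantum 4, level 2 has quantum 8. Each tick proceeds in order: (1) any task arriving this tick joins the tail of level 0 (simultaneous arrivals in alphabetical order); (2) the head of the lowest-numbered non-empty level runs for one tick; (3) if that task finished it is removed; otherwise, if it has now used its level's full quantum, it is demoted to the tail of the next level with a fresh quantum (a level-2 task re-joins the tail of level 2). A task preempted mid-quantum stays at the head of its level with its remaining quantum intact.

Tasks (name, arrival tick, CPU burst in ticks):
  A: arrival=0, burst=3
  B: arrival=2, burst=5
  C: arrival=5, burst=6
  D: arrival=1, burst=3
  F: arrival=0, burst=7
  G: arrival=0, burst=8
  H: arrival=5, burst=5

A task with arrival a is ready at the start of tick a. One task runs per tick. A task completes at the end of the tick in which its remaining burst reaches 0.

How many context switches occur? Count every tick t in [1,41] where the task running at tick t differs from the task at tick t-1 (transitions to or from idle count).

t=0: L0/L1/L2 = AFG/-/- → run A
t=1: L0/L1/L2 = AFGD/-/- → run A
t=2: L0/L1/L2 = FGDB/A/- → run F
t=3: L0/L1/L2 = FGDB/A/- → run F
t=4: L0/L1/L2 = GDB/AF/- → run G
t=5: L0/L1/L2 = GDBCH/AF/- → run G
t=6: L0/L1/L2 = DBCH/AFG/- → run D
t=7: L0/L1/L2 = DBCH/AFG/- → run D
t=8: L0/L1/L2 = BCH/AFGD/- → run B
t=9: L0/L1/L2 = BCH/AFGD/- → run B
t=10: L0/L1/L2 = CH/AFGDB/- → run C
t=11: L0/L1/L2 = CH/AFGDB/- → run C
t=12: L0/L1/L2 = H/AFGDBC/- → run H
t=13: L0/L1/L2 = H/AFGDBC/- → run H
t=14: L0/L1/L2 = -/AFGDBCH/- → run A
t=15: L0/L1/L2 = -/FGDBCH/- → run F
t=16: L0/L1/L2 = -/FGDBCH/- → run F
t=17: L0/L1/L2 = -/FGDBCH/- → run F
t=18: L0/L1/L2 = -/FGDBCH/- → run F
t=19: L0/L1/L2 = -/GDBCH/F → run G
t=20: L0/L1/L2 = -/GDBCH/F → run G
t=21: L0/L1/L2 = -/GDBCH/F → run G
t=22: L0/L1/L2 = -/GDBCH/F → run G
t=23: L0/L1/L2 = -/DBCH/FG → run D
t=24: L0/L1/L2 = -/BCH/FG → run B
t=25: L0/L1/L2 = -/BCH/FG → run B
t=26: L0/L1/L2 = -/BCH/FG → run B
t=27: L0/L1/L2 = -/CH/FG → run C
t=28: L0/L1/L2 = -/CH/FG → run C
t=29: L0/L1/L2 = -/CH/FG → run C
t=30: L0/L1/L2 = -/CH/FG → run C
t=31: L0/L1/L2 = -/H/FG → run H
t=32: L0/L1/L2 = -/H/FG → run H
t=33: L0/L1/L2 = -/H/FG → run H
t=34: L0/L1/L2 = -/-/FG → run F
t=35: L0/L1/L2 = -/-/G → run G
t=36: L0/L1/L2 = -/-/G → run G
t=37: (idle)
t=38: (idle)
t=39: (idle)
t=40: (idle)
t=41: (idle)

context switches = 16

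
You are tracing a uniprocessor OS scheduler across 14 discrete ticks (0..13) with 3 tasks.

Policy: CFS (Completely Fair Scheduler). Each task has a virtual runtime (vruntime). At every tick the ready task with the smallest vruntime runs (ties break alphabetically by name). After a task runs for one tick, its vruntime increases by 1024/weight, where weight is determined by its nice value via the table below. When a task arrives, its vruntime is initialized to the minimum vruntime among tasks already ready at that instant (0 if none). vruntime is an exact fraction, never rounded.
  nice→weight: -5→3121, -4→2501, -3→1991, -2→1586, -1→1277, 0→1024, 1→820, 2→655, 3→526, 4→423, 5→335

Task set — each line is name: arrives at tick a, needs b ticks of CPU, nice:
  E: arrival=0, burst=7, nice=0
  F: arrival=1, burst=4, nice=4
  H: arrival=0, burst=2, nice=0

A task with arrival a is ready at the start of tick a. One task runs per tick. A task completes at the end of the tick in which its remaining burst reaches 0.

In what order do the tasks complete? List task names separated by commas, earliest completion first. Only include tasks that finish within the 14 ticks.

t=0: vr[E=0 H=0] → run E
t=1: vr[E=1 F=0 H=0] → run F
t=2: vr[E=1 F=1024/423 H=0] → run H
t=3: vr[E=1 F=1024/423 H=1] → run E
t=4: vr[E=2 F=1024/423 H=1] → run H
t=5: vr[E=2 F=1024/423] → run E
t=6: vr[E=3 F=1024/423] → run F
t=7: vr[E=3 F=2048/423] → run E
t=8: vr[E=4 F=2048/423] → run E
t=9: vr[E=5 F=2048/423] → run F
t=10: vr[E=5 F=1024/141] → run E
t=11: vr[E=6 F=1024/141] → run E
t=12: vr[F=1024/141] → run F
t=13: (idle)

completion order = H, E, F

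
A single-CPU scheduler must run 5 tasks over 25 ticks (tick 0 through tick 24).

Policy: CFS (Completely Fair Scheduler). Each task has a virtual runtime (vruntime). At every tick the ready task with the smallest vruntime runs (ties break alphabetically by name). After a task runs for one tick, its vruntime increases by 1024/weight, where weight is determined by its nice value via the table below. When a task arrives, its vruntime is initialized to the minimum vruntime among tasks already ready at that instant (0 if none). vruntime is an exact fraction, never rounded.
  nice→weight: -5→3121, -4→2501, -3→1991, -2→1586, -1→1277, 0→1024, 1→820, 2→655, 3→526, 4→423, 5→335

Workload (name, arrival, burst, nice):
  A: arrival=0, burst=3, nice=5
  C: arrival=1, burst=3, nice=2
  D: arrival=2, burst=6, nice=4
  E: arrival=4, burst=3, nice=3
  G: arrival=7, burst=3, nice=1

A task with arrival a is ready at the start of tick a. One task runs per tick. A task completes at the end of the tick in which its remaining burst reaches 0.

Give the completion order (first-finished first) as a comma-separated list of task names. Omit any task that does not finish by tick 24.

t=0: vr[A=0] → run A
t=1: vr[A=1024/335 C=1024/335] → run A
t=2: vr[A=2048/335 C=1024/335 D=1024/335] → run C
t=3: vr[A=2048/335 C=202752/43885 D=1024/335] → run D
t=4: vr[A=2048/335 C=202752/43885 D=776192/141705 E=202752/43885] → run C
t=5: vr[A=2048/335 C=54272/8777 D=776192/141705 E=202752/43885] → run E
t=6: vr[A=2048/335 C=54272/8777 D=776192/141705 E=75792896/11541755] → run D
t=7: vr[A=2048/335 C=54272/8777 D=1119232/141705 E=75792896/11541755 G=2048/335] → run A
t=8: vr[C=54272/8777 D=1119232/141705 E=75792896/11541755 G=2048/335] → run G
t=9: vr[C=54272/8777 D=1119232/141705 E=75792896/11541755 G=20224/2747] → run C
t=10: vr[D=1119232/141705 E=75792896/11541755 G=20224/2747] → run E
t=11: vr[D=1119232/141705 E=98262016/11541755 G=20224/2747] → run G
t=12: vr[D=1119232/141705 E=98262016/11541755 G=118272/13735] → run D
t=13: vr[D=487424/47235 E=98262016/11541755 G=118272/13735] → run E
t=14: vr[D=487424/47235 G=118272/13735] → run G
t=15: vr[D=487424/47235] → run D
t=16: vr[D=1805312/141705] → run D
t=17: vr[D=2148352/141705] → run D
t=18: (idle)
t=19: (idle)
t=20: (idle)
t=21: (idle)
t=22: (idle)
t=23: (idle)
t=24: (idle)

completion order = A, C, E, G, D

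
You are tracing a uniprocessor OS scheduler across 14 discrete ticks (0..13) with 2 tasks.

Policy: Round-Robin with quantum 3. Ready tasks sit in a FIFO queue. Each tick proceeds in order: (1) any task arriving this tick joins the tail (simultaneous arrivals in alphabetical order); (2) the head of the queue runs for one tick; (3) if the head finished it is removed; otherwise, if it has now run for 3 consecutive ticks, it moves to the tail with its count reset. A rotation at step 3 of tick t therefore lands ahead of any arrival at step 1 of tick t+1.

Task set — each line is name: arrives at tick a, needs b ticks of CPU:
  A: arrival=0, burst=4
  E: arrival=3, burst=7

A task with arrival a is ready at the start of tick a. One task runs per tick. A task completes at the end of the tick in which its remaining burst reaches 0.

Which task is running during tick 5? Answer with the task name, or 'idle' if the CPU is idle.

running at tick 5 = E

t=0: queue=[A] q_used=0 → run A
t=1: queue=[A] q_used=1 → run A
t=2: queue=[A] q_used=2 → run A
t=3: queue=[A,E] q_used=0 → run A
t=4: queue=[E] q_used=0 → run E
t=5: queue=[E] q_used=1 → run E
t=6: queue=[E] q_used=2 → run E
t=7: queue=[E] q_used=0 → run E
t=8: queue=[E] q_used=1 → run E
t=9: queue=[E] q_used=2 → run E
t=10: queue=[E] q_used=0 → run E
t=11: (idle)
t=12: (idle)
t=13: (idle)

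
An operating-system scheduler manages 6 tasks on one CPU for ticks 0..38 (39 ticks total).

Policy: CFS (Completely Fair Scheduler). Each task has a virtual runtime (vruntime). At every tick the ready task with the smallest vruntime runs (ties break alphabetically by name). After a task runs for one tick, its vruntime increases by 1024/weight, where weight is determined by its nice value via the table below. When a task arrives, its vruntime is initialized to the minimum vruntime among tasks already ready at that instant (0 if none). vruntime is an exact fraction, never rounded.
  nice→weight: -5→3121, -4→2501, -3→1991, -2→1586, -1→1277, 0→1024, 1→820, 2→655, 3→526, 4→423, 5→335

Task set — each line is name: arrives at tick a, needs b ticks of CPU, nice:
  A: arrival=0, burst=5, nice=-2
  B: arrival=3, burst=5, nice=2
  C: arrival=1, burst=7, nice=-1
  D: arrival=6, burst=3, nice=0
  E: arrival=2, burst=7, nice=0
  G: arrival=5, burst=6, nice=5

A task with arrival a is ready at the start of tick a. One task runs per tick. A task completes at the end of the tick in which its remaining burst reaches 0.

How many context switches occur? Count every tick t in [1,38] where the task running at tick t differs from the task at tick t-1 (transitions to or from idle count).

context switches = 28

t=0: vr[A=0] → run A
t=1: vr[A=512/793 C=512/793] → run A
t=2: vr[A=1024/793 C=512/793 E=512/793] → run C
t=3: vr[A=1024/793 B=512/793 C=1465856/1012661 E=512/793] → run B
t=4: vr[A=1024/793 B=1147392/519415 C=1465856/1012661 E=512/793] → run E
t=5: vr[A=1024/793 B=1147392/519415 C=1465856/1012661 E=1305/793 G=1024/793] → run A
t=6: vr[A=1536/793 B=1147392/519415 C=1465856/1012661 D=1024/793 E=1305/793 G=1024/793] → run D
t=7: vr[A=1536/793 B=1147392/519415 C=1465856/1012661 D=1817/793 E=1305/793 G=1024/793] → run G
t=8: vr[A=1536/793 B=1147392/519415 C=1465856/1012661 D=1817/793 E=1305/793 G=1155072/265655] → run C
t=9: vr[A=1536/793 B=1147392/519415 C=2277888/1012661 D=1817/793 E=1305/793 G=1155072/265655] → run E
t=10: vr[A=1536/793 B=1147392/519415 C=2277888/1012661 D=1817/793 E=2098/793 G=1155072/265655] → run A
t=11: vr[A=2048/793 B=1147392/519415 C=2277888/1012661 D=1817/793 E=2098/793 G=1155072/265655] → run B
t=12: vr[A=2048/793 B=1959424/519415 C=2277888/1012661 D=1817/793 E=2098/793 G=1155072/265655] → run C
t=13: vr[A=2048/793 B=1959424/519415 C=3089920/1012661 D=1817/793 E=2098/793 G=1155072/265655] → run D
t=14: vr[A=2048/793 B=1959424/519415 C=3089920/1012661 D=2610/793 E=2098/793 G=1155072/265655] → run A
t=15: vr[B=1959424/519415 C=3089920/1012661 D=2610/793 E=2098/793 G=1155072/265655] → run E
t=16: vr[B=1959424/519415 C=3089920/1012661 D=2610/793 E=2891/793 G=1155072/265655] → run C
t=17: vr[B=1959424/519415 C=3901952/1012661 D=2610/793 E=2891/793 G=1155072/265655] → run D
t=18: vr[B=1959424/519415 C=3901952/1012661 E=2891/793 G=1155072/265655] → run E
t=19: vr[B=1959424/519415 C=3901952/1012661 E=3684/793 G=1155072/265655] → run B
t=20: vr[B=2771456/519415 C=3901952/1012661 E=3684/793 G=1155072/265655] → run C
t=21: vr[B=2771456/519415 C=4713984/1012661 E=3684/793 G=1155072/265655] → run G
t=22: vr[B=2771456/519415 C=4713984/1012661 E=3684/793 G=1967104/265655] → run E
t=23: vr[B=2771456/519415 C=4713984/1012661 E=4477/793 G=1967104/265655] → run C
t=24: vr[B=2771456/519415 C=5526016/1012661 E=4477/793 G=1967104/265655] → run B
t=25: vr[B=3583488/519415 C=5526016/1012661 E=4477/793 G=1967104/265655] → run C
t=26: vr[B=3583488/519415 E=4477/793 G=1967104/265655] → run E
t=27: vr[B=3583488/519415 E=5270/793 G=1967104/265655] → run E
t=28: vr[B=3583488/519415 G=1967104/265655] → run B
t=29: vr[G=1967104/265655] → run G
t=30: vr[G=2779136/265655] → run G
t=31: vr[G=3591168/265655] → run G
t=32: vr[G=880640/53131] → run G
t=33: (idle)
t=34: (idle)
t=35: (idle)
t=36: (idle)
t=37: (idle)
t=38: (idle)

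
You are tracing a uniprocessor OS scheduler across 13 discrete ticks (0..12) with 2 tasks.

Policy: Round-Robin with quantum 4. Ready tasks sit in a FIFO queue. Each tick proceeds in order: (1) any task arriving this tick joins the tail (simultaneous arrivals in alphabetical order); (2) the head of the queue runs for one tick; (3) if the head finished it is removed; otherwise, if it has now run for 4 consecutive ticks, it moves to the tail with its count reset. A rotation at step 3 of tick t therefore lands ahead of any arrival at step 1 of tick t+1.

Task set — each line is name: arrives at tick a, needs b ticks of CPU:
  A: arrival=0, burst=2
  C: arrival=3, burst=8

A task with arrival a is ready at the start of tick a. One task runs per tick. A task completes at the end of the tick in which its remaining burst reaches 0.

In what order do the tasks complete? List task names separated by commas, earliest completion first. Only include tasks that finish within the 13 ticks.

completion order = A, C

t=0: queue=[A] q_used=0 → run A
t=1: queue=[A] q_used=1 → run A
t=2: (idle)
t=3: queue=[C] q_used=0 → run C
t=4: queue=[C] q_used=1 → run C
t=5: queue=[C] q_used=2 → run C
t=6: queue=[C] q_used=3 → run C
t=7: queue=[C] q_used=0 → run C
t=8: queue=[C] q_used=1 → run C
t=9: queue=[C] q_used=2 → run C
t=10: queue=[C] q_used=3 → run C
t=11: (idle)
t=12: (idle)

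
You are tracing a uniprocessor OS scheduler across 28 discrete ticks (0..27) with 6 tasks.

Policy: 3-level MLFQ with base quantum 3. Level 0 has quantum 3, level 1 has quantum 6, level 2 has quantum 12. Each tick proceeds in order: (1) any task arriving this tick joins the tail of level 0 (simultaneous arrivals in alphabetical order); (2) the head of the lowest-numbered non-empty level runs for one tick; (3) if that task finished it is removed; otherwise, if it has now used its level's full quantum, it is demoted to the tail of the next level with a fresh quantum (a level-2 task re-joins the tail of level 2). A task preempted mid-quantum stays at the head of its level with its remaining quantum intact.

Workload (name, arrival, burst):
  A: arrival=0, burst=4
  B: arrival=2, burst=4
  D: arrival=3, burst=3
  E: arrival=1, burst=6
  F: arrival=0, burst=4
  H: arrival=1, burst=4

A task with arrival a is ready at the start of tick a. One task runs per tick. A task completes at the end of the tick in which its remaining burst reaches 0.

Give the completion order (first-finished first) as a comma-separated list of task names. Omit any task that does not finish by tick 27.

completion order = D, A, F, E, H, B

t=0: L0/L1/L2 = AF/-/- → run A
t=1: L0/L1/L2 = AFEH/-/- → run A
t=2: L0/L1/L2 = AFEHB/-/- → run A
t=3: L0/L1/L2 = FEHBD/A/- → run F
t=4: L0/L1/L2 = FEHBD/A/- → run F
t=5: L0/L1/L2 = FEHBD/A/- → run F
t=6: L0/L1/L2 = EHBD/AF/- → run E
t=7: L0/L1/L2 = EHBD/AF/- → run E
t=8: L0/L1/L2 = EHBD/AF/- → run E
t=9: L0/L1/L2 = HBD/AFE/- → run H
t=10: L0/L1/L2 = HBD/AFE/- → run H
t=11: L0/L1/L2 = HBD/AFE/- → run H
t=12: L0/L1/L2 = BD/AFEH/- → run B
t=13: L0/L1/L2 = BD/AFEH/- → run B
t=14: L0/L1/L2 = BD/AFEH/- → run B
t=15: L0/L1/L2 = D/AFEHB/- → run D
t=16: L0/L1/L2 = D/AFEHB/- → run D
t=17: L0/L1/L2 = D/AFEHB/- → run D
t=18: L0/L1/L2 = -/AFEHB/- → run A
t=19: L0/L1/L2 = -/FEHB/- → run F
t=20: L0/L1/L2 = -/EHB/- → run E
t=21: L0/L1/L2 = -/EHB/- → run E
t=22: L0/L1/L2 = -/EHB/- → run E
t=23: L0/L1/L2 = -/HB/- → run H
t=24: L0/L1/L2 = -/B/- → run B
t=25: (idle)
t=26: (idle)
t=27: (idle)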